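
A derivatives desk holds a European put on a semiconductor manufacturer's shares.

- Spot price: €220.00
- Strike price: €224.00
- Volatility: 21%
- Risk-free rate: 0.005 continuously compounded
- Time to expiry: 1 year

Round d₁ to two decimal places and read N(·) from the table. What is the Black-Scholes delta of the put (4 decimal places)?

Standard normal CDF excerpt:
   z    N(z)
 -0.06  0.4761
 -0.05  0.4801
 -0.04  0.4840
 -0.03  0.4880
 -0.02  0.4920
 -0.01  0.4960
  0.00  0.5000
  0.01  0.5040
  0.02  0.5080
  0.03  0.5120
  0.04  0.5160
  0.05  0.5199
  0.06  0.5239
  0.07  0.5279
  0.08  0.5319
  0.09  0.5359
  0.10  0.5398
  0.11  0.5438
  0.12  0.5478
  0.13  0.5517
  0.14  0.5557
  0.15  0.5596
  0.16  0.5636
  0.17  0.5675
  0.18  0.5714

-0.4840

σ√T = 0.21·√1 = 0.2100
ln(S/K) + (r + σ²/2)T = ln(220/224) + (0.005 + 0.21²/2)·1 = -0.0180 + 0.0270 = 0.0090
d₁ = 0.0090 / 0.2100 = 0.0430 ⇒ 0.04
N(d₁) = N(0.04) = 0.5160
Δ_put = N(d₁) − 1 = 0.5160 − 1 = -0.4840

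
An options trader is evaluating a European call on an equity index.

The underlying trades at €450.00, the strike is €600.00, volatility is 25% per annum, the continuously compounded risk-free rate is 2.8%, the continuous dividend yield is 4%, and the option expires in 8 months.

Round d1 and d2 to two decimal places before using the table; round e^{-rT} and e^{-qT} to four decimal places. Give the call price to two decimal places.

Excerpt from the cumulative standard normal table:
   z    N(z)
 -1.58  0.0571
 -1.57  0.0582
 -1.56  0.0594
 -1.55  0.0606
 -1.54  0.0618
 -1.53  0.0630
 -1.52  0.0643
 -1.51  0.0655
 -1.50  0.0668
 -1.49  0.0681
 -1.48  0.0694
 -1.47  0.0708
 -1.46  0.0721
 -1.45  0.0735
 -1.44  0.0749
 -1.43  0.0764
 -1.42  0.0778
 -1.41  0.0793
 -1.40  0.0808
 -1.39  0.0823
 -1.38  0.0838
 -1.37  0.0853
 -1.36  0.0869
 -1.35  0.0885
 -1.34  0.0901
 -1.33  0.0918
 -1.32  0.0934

€3.09

σ√T = 0.25·√0.6667 = 0.2041
ln(S/K) + (r − q + σ²/2)T = ln(450/600) + (0.028 − 0.04 + 0.25²/2)·0.6667 = -0.2877 + 0.0128 = -0.2748
d₁ = -0.2748 / 0.2041 = -1.3465 which rounds to -1.35
d₂ = d₁ − σ√T = -1.3465 − 0.2041 = -1.5506 which rounds to -1.55
exp(−qT) = exp(−0.04·0.6667) = 0.9737;  exp(−rT) = exp(−0.028·0.6667) = 0.9815
N(d₁) = N(-1.35) = 0.0885;  N(d₂) = N(-1.55) = 0.0606
C = 450·0.9737·0.0885 − 600·0.9815·0.0606 = 38.7776 − 35.6873 = 3.0903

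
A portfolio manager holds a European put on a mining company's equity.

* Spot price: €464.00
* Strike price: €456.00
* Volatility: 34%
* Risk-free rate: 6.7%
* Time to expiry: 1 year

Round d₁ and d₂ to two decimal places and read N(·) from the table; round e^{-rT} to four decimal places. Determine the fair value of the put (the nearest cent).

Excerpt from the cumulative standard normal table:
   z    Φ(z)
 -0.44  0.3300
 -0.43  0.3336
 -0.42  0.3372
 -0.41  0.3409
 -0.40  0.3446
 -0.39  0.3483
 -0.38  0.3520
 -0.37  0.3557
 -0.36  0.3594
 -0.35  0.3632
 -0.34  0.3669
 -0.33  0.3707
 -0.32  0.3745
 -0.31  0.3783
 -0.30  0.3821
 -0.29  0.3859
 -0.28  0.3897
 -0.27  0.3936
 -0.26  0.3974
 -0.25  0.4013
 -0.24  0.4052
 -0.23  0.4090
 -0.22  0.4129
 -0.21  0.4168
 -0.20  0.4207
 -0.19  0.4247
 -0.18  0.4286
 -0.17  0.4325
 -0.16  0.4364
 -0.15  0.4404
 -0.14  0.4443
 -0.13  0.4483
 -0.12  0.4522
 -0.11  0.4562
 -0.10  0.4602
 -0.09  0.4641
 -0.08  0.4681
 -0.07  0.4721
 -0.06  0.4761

€43.16

σ√T = 0.34·√1 = 0.3400
d₁ = [ln(464/456) + (0.067 + ½·0.34²)·1] / (σ√T) = (0.0174 + 0.1248) / 0.3400 = 0.4182 ≈ 0.42
d₂ = 0.4182 − 0.3400 = 0.0782 ≈ 0.08
exp(−rT) = exp(−0.067·1) = 0.9352
P = 456·0.9352·N(-0.08) − 464·N(-0.42) = 456·0.9352·0.4681 − 464·0.3372 = 199.6218 − 156.4608 = 43.1610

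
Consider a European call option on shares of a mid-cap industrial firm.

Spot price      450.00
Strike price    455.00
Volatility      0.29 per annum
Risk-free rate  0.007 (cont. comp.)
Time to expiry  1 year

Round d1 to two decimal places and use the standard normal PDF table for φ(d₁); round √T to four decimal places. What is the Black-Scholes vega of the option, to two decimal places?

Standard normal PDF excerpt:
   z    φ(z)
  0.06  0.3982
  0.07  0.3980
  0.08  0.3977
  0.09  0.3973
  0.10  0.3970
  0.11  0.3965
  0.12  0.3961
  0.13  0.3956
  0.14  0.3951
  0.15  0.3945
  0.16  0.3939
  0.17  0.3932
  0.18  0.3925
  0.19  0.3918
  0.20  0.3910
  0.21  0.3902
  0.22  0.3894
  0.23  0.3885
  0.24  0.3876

σ√T = 0.29·√1 = 0.2900
d₁ = [ln(450/455) + (0.007 + ½·0.29²)·1] / (σ√T) = (-0.0110 + 0.0490) / 0.2900 = 0.1310 ≈ 0.13
√T = √1 = 1.0000
φ(d₁) = φ(0.13) = 0.3956
vega = S·φ(d₁)·√T = 450·0.3956·1.0000 = 178.0200

178.02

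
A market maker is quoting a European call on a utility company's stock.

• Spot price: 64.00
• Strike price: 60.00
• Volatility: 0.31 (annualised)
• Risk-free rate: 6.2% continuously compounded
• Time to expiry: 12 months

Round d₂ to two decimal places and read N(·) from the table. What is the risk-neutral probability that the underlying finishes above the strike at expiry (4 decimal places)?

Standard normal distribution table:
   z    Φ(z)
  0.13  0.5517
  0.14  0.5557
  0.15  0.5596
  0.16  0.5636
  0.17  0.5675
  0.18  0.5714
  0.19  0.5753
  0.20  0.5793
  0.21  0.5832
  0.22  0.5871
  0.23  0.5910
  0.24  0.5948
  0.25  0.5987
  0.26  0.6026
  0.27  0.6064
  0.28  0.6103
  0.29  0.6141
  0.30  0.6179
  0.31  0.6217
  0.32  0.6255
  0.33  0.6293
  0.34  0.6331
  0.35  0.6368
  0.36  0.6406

0.5987

T = 1;  σ√T = 0.3100
d₁ = [ln(64/60) + (0.062 + 0.31²/2)·1] / 0.3100 = [0.0645 + 0.1101] / 0.3100 = 0.5632 which rounds to 0.56
d₂ = d₁ − σ√T = 0.5632 − 0.3100 = 0.2532 which rounds to 0.25
Pr(exercise) under Q = N(d₂) = 0.5987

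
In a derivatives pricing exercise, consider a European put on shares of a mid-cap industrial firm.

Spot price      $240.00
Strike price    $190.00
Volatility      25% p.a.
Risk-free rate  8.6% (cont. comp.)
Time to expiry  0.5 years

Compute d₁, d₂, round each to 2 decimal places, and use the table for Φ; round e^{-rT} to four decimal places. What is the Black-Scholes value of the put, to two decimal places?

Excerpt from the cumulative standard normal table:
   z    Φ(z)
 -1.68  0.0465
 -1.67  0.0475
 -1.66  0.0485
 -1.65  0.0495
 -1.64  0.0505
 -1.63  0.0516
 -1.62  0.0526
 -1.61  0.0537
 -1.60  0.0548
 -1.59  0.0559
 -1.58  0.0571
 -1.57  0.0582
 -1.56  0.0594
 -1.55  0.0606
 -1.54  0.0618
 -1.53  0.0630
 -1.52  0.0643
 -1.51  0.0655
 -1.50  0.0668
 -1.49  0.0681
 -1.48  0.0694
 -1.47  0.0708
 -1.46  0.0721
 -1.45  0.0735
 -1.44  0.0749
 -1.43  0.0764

$0.75

σ√T = 0.25·√0.5 = 0.1768
d₁ = [ln(240/190) + (0.086 + ½·0.25²)·0.5] / (σ√T) = (0.2336 + 0.0586) / 0.1768 = 1.6532 ⇒ 1.65
d₂ = 1.6532 − 0.1768 = 1.4764 ⇒ 1.48
e^(−rT) = e^(−0.086·0.5) = 0.9579
N(−d₂) = N(-1.48) = 0.0694;  N(−d₁) = N(-1.65) = 0.0495
P = 190·0.9579·0.0694 − 240·0.0495 = 12.6309 − 11.8800 = 0.7509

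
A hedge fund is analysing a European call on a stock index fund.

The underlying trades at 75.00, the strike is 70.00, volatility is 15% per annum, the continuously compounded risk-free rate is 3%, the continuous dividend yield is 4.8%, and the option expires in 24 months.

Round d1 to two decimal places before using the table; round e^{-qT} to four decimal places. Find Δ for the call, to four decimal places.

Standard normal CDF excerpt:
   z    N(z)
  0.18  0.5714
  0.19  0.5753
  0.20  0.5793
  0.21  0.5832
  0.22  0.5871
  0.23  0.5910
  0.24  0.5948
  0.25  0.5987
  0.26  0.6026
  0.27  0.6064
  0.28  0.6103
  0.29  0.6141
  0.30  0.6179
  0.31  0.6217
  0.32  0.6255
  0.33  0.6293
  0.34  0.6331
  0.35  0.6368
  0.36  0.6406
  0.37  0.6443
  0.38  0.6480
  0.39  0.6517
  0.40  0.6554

σ√T = 0.15 × 1.4142 = 0.2121
ln(S/K) + (r − q + σ²/2)T = ln(75/70) + (0.03 − 0.048 + 0.15²/2)·2 = 0.0690 − 0.0135 = 0.0555
d₁ = 0.0555 / 0.2121 = 0.2616 → 0.26
N(d₁) = N(0.26) = 0.6026
Δ_call = e^(−qT)·N(d₁) = 0.9085·0.6026 = 0.5475

0.5475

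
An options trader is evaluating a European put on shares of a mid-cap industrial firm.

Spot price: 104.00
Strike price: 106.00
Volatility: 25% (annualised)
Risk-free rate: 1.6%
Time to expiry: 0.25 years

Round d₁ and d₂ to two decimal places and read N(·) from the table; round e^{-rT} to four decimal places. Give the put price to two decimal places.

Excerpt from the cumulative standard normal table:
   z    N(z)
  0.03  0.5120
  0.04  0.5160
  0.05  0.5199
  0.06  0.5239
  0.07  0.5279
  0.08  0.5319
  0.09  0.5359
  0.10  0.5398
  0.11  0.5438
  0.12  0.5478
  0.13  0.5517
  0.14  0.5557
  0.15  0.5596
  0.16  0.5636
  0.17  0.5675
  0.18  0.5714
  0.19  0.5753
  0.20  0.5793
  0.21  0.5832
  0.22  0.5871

5.84

σ√T = 0.25·√0.25 = 0.1250
d₁ = [ln(104/106) + (0.016 + ½·0.25²)·0.25] / (σ√T) = (-0.0190 + 0.0118) / 0.1250 = -0.0579 ⇒ -0.06
d₂ = -0.0579 − 0.1250 = -0.1829 ⇒ -0.18
exp(−rT) = exp(−0.016·0.25) = 0.9960
N(−d₂) = N(0.18) = 0.5714;  N(−d₁) = N(0.06) = 0.5239
P = 106·0.9960·0.5714 − 104·0.5239 = 60.3261 − 54.4856 = 5.8405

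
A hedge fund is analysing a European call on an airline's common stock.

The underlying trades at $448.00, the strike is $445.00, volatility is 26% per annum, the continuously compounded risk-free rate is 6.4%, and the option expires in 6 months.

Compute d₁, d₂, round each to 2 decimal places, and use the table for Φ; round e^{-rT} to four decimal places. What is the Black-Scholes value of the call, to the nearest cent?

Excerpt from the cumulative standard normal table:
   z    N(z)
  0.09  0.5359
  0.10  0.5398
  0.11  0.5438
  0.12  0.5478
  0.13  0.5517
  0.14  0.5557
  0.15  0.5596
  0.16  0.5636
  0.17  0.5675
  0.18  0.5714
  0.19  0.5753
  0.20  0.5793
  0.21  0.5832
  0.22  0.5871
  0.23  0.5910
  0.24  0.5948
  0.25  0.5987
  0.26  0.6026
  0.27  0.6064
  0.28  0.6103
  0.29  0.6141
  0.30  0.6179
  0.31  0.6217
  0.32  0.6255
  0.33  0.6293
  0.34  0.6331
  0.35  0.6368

T = 0.5;  σ√T = 0.1838
ln(S/K) + (r + σ²/2)T = ln(448/445) + (0.064 + 0.26²/2)·0.5 = 0.0067 + 0.0489 = 0.0556
d₁ = 0.0556 / 0.1838 = 0.3025 ≈ 0.30
d₂ = d₁ − σ√T = 0.3025 − 0.1838 = 0.1187 ≈ 0.12
e^(−rT) = e^(−0.064·0.5) = 0.9685
N(d₁) = N(0.30) = 0.6179;  N(d₂) = N(0.12) = 0.5478
C = 448·0.6179 − 445·0.9685·0.5478 = 276.8192 − 236.0922 = 40.7270

$40.73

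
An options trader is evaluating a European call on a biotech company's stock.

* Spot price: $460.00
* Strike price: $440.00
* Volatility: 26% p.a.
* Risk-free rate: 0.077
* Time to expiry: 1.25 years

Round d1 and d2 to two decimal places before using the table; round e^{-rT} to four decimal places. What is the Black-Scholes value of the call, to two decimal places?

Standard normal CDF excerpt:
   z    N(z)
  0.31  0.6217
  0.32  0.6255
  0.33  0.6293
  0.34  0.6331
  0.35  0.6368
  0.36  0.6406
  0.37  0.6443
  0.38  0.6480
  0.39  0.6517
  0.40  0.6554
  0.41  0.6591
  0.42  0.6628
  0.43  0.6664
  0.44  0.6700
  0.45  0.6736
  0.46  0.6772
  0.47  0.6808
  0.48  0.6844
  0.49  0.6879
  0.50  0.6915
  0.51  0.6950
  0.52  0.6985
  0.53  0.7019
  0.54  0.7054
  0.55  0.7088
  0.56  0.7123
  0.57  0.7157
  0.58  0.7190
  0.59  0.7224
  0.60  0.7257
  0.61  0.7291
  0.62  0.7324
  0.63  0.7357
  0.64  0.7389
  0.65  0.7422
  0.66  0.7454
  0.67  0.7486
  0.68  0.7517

T = 1.25;  σ√T = 0.2907
ln(S/K) + (r + σ²/2)T = ln(460/440) + (0.077 + 0.26²/2)·1.25 = 0.0445 + 0.1385 = 0.1830
d₁ = 0.1830 / 0.2907 = 0.6294 ⇒ 0.63
d₂ = d₁ − σ√T = 0.6294 − 0.2907 = 0.3387 ⇒ 0.34
exp(−rT) = exp(−0.077·1.25) = 0.9082
N(d₁) = N(0.63) = 0.7357;  N(d₂) = N(0.34) = 0.6331
C = 460·0.7357 − 440·0.9082·0.6331 = 338.4220 − 252.9918 = 85.4302

$85.43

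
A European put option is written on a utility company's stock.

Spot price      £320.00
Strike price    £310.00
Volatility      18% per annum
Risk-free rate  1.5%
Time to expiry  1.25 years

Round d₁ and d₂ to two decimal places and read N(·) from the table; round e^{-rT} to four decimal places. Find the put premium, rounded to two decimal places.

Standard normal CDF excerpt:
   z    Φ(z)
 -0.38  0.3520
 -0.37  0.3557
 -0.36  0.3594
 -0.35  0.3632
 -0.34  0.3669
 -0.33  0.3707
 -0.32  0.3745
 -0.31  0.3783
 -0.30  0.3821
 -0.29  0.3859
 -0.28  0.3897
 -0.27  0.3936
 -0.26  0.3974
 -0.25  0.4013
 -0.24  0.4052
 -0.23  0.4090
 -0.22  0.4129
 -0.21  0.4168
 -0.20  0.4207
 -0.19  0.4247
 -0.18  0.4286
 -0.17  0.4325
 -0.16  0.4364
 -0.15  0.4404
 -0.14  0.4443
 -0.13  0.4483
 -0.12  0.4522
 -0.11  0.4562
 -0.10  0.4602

T = 1.25;  σ√T = 0.2012
d₁ = [ln(320/310) + (0.015 + ½·0.18²)·1.25] / (σ√T) = (0.0317 + 0.0390) / 0.2012 = 0.3516 ≈ 0.35
d₂ = 0.3516 − 0.2012 = 0.1503 ≈ 0.15
e^(−rT) = e^(−0.015·1.25) = 0.9814
P = 310·0.9814·N(-0.15) − 320·N(-0.35) = 310·0.9814·0.4404 − 320·0.3632 = 133.9847 − 116.2240 = 17.7607

£17.76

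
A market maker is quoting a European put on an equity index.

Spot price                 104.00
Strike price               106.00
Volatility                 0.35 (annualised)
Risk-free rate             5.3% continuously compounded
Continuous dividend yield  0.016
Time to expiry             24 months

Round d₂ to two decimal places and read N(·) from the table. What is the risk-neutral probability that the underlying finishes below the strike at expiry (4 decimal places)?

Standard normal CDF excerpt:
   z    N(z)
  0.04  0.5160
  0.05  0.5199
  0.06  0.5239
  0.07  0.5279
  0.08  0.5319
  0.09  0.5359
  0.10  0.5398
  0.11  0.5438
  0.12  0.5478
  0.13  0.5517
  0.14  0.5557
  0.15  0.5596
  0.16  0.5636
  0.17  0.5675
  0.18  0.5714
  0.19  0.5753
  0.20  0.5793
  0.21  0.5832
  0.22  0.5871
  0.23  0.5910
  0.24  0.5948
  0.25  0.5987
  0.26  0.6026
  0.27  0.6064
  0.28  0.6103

0.5557

T = 2;  σ√T = 0.4950
ln(S/K) + (r − q + σ²/2)T = ln(104/106) + (0.053 − 0.016 + 0.35²/2)·2 = -0.0190 + 0.1965 = 0.1775
d₁ = 0.1775 / 0.4950 = 0.3585 ⇒ 0.36
d₂ = d₁ − σ√T = 0.3585 − 0.4950 = -0.1365 ⇒ -0.14
Risk-neutral Pr[S_T < K] = N(−d₂) = N(0.14) = 0.5557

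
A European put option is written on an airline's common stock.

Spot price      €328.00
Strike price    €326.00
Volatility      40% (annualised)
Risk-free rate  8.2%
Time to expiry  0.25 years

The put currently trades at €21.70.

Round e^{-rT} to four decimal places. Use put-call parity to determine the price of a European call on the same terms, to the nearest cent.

€30.32

exp(−rT) = exp(−0.082·0.25) = 0.9797
Put-call parity: C − P = S − K·e^(−rT) = 328 − 326·0.9797 = 328 − 319.3822 = 8.6178
C = P + (C − P) = 21.70 + (8.6178) = 30.3178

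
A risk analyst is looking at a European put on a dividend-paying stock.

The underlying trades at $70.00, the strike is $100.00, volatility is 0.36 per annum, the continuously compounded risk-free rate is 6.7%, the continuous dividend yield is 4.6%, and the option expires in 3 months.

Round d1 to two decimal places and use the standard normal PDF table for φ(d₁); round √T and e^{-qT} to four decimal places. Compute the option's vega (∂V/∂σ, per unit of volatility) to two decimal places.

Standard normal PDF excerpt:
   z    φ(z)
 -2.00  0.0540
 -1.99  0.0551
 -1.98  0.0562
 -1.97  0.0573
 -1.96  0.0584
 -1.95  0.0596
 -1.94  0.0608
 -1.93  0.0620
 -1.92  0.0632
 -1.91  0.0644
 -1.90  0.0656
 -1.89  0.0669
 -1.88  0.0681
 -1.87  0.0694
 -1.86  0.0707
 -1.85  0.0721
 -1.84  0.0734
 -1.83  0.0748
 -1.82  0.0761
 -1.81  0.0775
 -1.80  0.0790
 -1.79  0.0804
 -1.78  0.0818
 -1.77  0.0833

2.45

T = 0.25;  σ√T = 0.1800
d₁ = [ln(70/100) + (0.067 − 0.046 + 0.36²/2)·0.25] / 0.1800 = [-0.3567 + 0.0215] / 0.1800 = -1.8624 which rounds to -1.86
√T = √0.25 = 0.5000
φ(d₁) = φ(-1.86) = 0.0707
e^(−qT) = e^(−0.046·0.25) = 0.9886
vega = S·e^(−qT)·φ(d₁)·√T = 70·0.9886·0.0707·0.5000 = 2.4463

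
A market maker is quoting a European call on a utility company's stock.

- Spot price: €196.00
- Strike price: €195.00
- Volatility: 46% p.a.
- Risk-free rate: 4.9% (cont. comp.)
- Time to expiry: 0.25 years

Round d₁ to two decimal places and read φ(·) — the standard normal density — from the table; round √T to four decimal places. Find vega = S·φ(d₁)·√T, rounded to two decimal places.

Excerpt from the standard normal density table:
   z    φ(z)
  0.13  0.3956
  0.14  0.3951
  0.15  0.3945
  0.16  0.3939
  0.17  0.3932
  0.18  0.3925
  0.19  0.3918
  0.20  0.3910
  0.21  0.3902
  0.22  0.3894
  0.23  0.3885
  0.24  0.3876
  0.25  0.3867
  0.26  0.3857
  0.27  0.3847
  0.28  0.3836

38.40

T = 0.25;  σ√T = 0.2300
d₁ = [ln(196/195) + (0.049 + 0.46²/2)·0.25] / 0.2300 = [0.0051 + 0.0387] / 0.2300 = 0.1905 → 0.19
√T = √0.25 = 0.5000
φ(d₁) = φ(0.19) = 0.3918
vega = S·φ(d₁)·√T = 196·0.3918·0.5000 = 38.3964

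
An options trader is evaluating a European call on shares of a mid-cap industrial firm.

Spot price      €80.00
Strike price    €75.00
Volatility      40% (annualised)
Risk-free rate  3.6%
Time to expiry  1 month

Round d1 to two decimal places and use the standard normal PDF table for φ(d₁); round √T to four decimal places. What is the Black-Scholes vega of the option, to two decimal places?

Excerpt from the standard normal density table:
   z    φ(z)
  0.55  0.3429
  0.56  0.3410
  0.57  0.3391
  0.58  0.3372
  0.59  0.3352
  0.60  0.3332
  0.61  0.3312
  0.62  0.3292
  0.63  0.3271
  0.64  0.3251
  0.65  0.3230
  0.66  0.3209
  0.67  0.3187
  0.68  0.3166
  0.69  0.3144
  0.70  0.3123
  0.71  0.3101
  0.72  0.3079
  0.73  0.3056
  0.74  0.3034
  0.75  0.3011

7.51

σ√T = 0.4·√0.08333 = 0.1155
d₁ = [ln(80/75) + (0.036 + 0.4²/2)·0.08333] / 0.1155 = [0.0645 + 0.0097] / 0.1155 = 0.6426 ≈ 0.64
√T = √0.08333 = 0.2887
φ(d₁) = φ(0.64) = 0.3251
vega = S·φ(d₁)·√T = 80·0.3251·0.2887 = 7.5085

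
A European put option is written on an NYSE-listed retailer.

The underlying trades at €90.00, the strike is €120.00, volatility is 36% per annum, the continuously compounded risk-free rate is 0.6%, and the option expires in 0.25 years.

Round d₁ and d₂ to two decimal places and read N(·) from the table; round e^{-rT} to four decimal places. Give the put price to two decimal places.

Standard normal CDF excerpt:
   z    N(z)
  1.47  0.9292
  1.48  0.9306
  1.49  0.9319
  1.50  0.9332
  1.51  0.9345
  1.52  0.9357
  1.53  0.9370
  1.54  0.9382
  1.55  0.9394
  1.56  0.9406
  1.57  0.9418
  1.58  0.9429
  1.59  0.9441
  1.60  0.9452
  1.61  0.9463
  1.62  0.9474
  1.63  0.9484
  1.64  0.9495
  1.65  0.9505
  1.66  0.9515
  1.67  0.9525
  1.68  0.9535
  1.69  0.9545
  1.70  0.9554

σ√T = 0.36·√0.25 = 0.1800
d₁ = [ln(90/120) + (0.006 + ½·0.36²)·0.25] / (σ√T) = (-0.2877 + 0.0177) / 0.1800 = -1.4999 ≈ -1.50
d₂ = -1.4999 − 0.1800 = -1.6799 ≈ -1.68
e^(−rT) = e^(−0.006·0.25) = 0.9985
N(−d₂) = N(1.68) = 0.9535;  N(−d₁) = N(1.50) = 0.9332
P = 120·0.9985·0.9535 − 90·0.9332 = 114.2484 − 83.9880 = 30.2604

€30.26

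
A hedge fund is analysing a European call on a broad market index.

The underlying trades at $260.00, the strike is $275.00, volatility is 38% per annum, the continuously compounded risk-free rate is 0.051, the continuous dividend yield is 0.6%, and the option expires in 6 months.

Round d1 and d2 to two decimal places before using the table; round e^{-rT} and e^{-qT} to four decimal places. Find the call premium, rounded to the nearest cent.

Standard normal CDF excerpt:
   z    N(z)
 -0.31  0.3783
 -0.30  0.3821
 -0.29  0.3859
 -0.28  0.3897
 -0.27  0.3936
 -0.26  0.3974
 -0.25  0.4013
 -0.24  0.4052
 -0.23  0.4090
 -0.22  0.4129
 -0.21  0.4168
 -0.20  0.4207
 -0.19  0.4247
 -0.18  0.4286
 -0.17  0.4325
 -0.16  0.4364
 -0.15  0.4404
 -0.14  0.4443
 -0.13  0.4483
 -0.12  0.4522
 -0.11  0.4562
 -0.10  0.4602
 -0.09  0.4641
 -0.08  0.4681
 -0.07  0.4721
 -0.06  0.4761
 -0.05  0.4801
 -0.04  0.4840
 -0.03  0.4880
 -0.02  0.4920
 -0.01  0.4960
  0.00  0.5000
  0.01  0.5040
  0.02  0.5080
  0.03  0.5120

$24.12

σ√T = 0.38·√0.5 = 0.2687
d₁ = [ln(260/275) + (0.051 − 0.006 + 0.38²/2)·0.5] / 0.2687 = [-0.0561 + 0.0586] / 0.2687 = 0.0093 which rounds to 0.01
d₂ = d₁ − σ√T = 0.0093 − 0.2687 = -0.2594 which rounds to -0.26
e^(−qT) = e^(−0.006·0.5) = 0.9970;  e^(−rT) = e^(−0.051·0.5) = 0.9748
N(d₁) = N(0.01) = 0.5040;  N(d₂) = N(-0.26) = 0.3974
C = 260·0.9970·0.5040 − 275·0.9748·0.3974 = 130.6469 − 106.5310 = 24.1159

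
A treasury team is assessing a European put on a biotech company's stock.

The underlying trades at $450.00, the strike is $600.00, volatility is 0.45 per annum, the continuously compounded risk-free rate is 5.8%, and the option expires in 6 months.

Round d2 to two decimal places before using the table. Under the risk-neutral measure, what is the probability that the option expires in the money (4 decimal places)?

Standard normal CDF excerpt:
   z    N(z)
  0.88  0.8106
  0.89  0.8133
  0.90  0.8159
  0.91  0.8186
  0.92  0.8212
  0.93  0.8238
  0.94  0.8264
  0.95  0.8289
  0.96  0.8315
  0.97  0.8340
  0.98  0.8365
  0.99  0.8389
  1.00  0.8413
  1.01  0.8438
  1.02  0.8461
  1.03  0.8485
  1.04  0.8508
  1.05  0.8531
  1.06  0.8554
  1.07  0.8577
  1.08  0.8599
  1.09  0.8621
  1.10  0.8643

σ√T = 0.45·√0.5 = 0.3182
d₁ = [ln(450/600) + (0.058 + ½·0.45²)·0.5] / (σ√T) = (-0.2877 + 0.0796) / 0.3182 = -0.6539 → -0.65
d₂ = -0.6539 − 0.3182 = -0.9721 → -0.97
Pr(exercise) under Q = N(−d₂) = N(0.97) = 0.8340

0.8340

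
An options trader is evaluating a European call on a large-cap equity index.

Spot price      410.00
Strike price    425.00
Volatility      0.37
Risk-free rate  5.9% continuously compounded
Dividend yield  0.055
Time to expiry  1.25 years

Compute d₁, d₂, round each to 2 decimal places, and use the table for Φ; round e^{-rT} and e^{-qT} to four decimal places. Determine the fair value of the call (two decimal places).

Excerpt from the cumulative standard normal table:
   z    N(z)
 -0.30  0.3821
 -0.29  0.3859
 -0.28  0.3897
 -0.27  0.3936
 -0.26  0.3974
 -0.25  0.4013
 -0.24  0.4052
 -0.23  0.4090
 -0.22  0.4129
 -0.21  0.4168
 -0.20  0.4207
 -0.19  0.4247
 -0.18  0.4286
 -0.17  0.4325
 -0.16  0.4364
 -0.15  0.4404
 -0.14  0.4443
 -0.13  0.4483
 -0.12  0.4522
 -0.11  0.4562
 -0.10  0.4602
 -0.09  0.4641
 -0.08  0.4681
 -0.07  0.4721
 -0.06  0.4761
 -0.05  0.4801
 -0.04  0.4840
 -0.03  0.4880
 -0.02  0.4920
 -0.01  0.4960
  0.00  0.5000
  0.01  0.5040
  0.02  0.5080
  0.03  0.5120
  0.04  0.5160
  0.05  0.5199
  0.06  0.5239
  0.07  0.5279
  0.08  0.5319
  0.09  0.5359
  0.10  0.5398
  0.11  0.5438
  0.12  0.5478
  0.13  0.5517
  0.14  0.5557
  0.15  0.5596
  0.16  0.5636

σ√T = 0.37 × 1.1180 = 0.4137
d₁ = [ln(410/425) + (0.059 − 0.055 + 0.37²/2)·1.25] / 0.4137 = [-0.0359 + 0.0906] / 0.4137 = 0.1321 ⇒ 0.13
d₂ = d₁ − σ√T = 0.1321 − 0.4137 = -0.2816 ⇒ -0.28
e^(−qT) = e^(−0.055·1.25) = 0.9336;  e^(−rT) = e^(−0.059·1.25) = 0.9289
C = 410·0.9336·N(0.13) − 425·0.9289·N(-0.28) = 410·0.9336·0.5517 − 425·0.9289·0.3897 = 211.1775 − 153.8467 = 57.3308

57.33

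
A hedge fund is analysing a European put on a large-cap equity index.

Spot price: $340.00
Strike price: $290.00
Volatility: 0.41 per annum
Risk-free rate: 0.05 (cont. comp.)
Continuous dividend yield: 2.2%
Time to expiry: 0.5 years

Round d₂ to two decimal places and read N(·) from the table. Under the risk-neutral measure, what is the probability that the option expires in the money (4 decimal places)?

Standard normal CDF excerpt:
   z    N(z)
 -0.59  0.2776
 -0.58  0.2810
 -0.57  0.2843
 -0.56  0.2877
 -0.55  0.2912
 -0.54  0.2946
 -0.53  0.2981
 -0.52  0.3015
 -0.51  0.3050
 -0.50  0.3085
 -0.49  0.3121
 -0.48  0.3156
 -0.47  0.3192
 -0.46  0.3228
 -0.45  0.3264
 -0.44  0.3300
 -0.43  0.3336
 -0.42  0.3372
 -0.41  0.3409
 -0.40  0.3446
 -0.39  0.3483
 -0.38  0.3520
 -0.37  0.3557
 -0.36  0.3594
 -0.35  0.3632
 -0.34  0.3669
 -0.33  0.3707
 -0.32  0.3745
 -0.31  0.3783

0.3264

σ√T = 0.41·√0.5 = 0.2899
ln(S/K) + (r − q + σ²/2)T = ln(340/290) + (0.05 − 0.022 + 0.41²/2)·0.5 = 0.1591 + 0.0560 = 0.2151
d₁ = 0.2151 / 0.2899 = 0.7419 → 0.74
d₂ = d₁ − σ√T = 0.7419 − 0.2899 = 0.4520 → 0.45
Risk-neutral Pr[S_T < K] = N(−d₂) = N(-0.45) = 0.3264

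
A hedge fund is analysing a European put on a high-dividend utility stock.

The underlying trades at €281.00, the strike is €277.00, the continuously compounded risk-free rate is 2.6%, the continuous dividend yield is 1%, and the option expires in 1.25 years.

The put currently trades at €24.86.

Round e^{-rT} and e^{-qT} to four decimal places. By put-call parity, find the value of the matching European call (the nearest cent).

€34.24

exp(−qT) = exp(−0.01·1.25) = 0.9876;  exp(−rT) = exp(−0.026·1.25) = 0.9680
Put-call parity: C − P = S·e^(−qT) − K·e^(−rT) = 281·0.9876 − 277·0.9680 = 277.5156 − 268.1360 = 9.3796
C = P + (C − P) = 24.86 + (9.3796) = 34.2396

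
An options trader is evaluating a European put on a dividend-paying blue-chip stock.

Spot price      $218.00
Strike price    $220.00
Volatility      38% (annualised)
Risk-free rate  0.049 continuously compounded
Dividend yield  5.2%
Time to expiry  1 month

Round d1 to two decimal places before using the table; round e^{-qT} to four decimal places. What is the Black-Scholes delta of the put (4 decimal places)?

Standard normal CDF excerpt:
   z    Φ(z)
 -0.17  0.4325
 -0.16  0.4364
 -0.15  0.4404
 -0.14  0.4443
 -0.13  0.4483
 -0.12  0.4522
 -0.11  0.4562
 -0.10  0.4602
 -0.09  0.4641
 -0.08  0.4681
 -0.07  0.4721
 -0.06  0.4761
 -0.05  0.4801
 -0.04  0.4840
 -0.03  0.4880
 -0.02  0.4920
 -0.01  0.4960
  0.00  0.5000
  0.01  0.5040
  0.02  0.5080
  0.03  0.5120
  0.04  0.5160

-0.5098

σ√T = 0.38·√0.08333 = 0.1097
d₁ = [ln(218/220) + (0.049 − 0.052 + 0.38²/2)·0.08333] / 0.1097 = [-0.0091 + 0.0058] / 0.1097 = -0.0307 → -0.03
N(d₁) = N(-0.03) = 0.4880
Δ_put = e^(−qT)·(N(d₁) − 1) = 0.9957·(0.4880 − 1) = -0.5098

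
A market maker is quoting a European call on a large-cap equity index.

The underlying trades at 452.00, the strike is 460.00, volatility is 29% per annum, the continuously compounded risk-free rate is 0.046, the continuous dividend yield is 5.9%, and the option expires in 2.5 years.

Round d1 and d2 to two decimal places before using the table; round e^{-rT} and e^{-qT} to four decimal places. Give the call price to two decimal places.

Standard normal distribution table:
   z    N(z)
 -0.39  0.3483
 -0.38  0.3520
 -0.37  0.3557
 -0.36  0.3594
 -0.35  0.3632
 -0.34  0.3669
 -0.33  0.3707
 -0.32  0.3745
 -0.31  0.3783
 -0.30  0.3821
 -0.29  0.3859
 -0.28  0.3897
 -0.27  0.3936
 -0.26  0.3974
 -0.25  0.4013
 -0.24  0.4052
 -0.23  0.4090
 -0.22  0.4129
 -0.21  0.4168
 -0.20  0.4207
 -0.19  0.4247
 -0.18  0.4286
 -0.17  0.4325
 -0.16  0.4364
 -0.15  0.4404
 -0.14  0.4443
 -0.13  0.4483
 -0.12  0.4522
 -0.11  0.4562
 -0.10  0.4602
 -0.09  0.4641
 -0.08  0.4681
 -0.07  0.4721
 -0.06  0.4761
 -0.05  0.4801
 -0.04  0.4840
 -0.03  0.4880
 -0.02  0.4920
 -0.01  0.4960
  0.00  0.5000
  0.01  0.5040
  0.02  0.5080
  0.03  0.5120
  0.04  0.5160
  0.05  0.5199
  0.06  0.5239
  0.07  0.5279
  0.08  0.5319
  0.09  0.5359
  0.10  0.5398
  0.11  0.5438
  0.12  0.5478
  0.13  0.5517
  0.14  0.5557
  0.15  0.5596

63.21

σ√T = 0.29·√2.5 = 0.4585
d₁ = [ln(452/460) + (0.046 − 0.059 + 0.29²/2)·2.5] / 0.4585 = [-0.0175 + 0.0726] / 0.4585 = 0.1201 → 0.12
d₂ = d₁ − σ√T = 0.1201 − 0.4585 = -0.3384 → -0.34
exp(−qT) = exp(−0.059·2.5) = 0.8629;  exp(−rT) = exp(−0.046·2.5) = 0.8914
N(d₁) = N(0.12) = 0.5478;  N(d₂) = N(-0.34) = 0.3669
C = 452·0.8629·0.5478 − 460·0.8914·0.3669 = 213.6589 − 150.4451 = 63.2137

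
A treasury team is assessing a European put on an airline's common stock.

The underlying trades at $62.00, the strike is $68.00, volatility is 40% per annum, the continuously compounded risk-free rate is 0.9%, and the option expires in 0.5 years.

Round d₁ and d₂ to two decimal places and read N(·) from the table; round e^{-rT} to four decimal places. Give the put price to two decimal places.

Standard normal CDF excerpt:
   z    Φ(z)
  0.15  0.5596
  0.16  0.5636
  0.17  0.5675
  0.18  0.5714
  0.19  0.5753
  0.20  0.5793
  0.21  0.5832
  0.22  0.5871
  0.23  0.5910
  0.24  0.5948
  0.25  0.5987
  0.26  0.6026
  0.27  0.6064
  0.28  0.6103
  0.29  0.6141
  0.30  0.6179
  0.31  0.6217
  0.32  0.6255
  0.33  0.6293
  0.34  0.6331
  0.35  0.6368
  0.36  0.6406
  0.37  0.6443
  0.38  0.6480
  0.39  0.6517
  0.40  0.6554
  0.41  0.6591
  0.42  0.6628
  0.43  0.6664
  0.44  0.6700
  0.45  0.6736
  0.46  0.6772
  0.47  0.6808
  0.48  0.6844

$10.41

σ√T = 0.4 × 0.7071 = 0.2828
d₁ = [ln(62/68) + (0.009 + 0.4²/2)·0.5] / 0.2828 = [-0.0924 + 0.0445] / 0.2828 = -0.1693 which rounds to -0.17
d₂ = d₁ − σ√T = -0.1693 − 0.2828 = -0.4521 which rounds to -0.45
exp(−rT) = exp(−0.009·0.5) = 0.9955
P = 68·0.9955·N(0.45) − 62·N(0.17) = 68·0.9955·0.6736 − 62·0.5675 = 45.5987 − 35.1850 = 10.4137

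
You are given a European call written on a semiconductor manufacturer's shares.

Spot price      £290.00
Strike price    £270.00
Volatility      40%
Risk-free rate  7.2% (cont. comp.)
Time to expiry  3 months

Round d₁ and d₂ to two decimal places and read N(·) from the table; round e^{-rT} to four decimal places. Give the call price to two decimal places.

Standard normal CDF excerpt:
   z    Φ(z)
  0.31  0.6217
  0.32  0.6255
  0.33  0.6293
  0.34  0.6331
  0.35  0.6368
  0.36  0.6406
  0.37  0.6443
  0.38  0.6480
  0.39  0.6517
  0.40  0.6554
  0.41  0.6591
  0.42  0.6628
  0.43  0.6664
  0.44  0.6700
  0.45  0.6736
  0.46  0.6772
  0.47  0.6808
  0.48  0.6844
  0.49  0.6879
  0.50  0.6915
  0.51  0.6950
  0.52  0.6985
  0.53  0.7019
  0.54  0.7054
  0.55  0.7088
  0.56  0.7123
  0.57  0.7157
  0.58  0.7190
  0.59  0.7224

T = 0.25;  σ√T = 0.2000
d₁ = [ln(290/270) + (0.072 + 0.4²/2)·0.25] / 0.2000 = [0.0715 + 0.0380] / 0.2000 = 0.5473 ≈ 0.55
d₂ = d₁ − σ√T = 0.5473 − 0.2000 = 0.3473 ≈ 0.35
exp(−rT) = exp(−0.072·0.25) = 0.9822
C = 290·N(0.55) − 270·0.9822·N(0.35) = 290·0.7088 − 270·0.9822·0.6368 = 205.5520 − 168.8755 = 36.6765

£36.68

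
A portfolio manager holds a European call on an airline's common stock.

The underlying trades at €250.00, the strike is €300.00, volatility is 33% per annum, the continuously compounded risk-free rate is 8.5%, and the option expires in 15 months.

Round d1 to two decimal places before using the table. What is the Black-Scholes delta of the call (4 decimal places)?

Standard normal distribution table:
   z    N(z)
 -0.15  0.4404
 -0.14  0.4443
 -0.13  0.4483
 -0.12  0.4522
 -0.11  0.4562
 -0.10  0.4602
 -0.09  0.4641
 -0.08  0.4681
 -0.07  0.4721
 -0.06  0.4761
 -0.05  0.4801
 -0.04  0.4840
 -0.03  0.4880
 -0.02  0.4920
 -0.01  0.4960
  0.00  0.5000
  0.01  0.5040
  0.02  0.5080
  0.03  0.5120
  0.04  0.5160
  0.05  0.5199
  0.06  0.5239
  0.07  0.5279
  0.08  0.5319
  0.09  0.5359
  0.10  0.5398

0.4920

σ√T = 0.33 × 1.1180 = 0.3690
d₁ = [ln(250/300) + (0.085 + 0.33²/2)·1.25] / 0.3690 = [-0.1823 + 0.1743] / 0.3690 = -0.0217 ⇒ -0.02
N(d₁) = N(-0.02) = 0.4920
Δ_call = N(d₁) = 0.4920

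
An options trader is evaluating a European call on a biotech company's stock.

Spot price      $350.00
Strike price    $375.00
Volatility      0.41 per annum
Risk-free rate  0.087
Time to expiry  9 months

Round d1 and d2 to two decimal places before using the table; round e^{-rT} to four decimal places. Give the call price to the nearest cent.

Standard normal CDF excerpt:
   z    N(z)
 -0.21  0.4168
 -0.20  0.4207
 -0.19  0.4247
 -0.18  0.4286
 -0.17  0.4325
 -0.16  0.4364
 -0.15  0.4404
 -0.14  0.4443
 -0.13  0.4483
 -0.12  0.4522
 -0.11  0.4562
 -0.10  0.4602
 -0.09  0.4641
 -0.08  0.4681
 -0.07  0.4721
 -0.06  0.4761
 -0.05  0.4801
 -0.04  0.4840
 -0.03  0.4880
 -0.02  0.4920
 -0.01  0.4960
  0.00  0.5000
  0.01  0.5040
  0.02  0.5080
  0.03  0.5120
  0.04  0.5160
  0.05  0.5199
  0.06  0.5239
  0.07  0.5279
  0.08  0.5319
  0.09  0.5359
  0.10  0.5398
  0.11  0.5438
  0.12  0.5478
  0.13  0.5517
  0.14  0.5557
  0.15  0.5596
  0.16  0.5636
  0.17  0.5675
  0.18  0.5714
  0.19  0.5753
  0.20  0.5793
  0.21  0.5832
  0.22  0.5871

$49.43

σ√T = 0.41 × 0.8660 = 0.3551
d₁ = [ln(350/375) + (0.087 + 0.41²/2)·0.75] / 0.3551 = [-0.0690 + 0.1283] / 0.3551 = 0.1670 → 0.17
d₂ = d₁ − σ√T = 0.1670 − 0.3551 = -0.1881 → -0.19
e^(−rT) = e^(−0.087·0.75) = 0.9368
N(d₁) = N(0.17) = 0.5675;  N(d₂) = N(-0.19) = 0.4247
C = 350·0.5675 − 375·0.9368·0.4247 = 198.6250 − 149.1971 = 49.4279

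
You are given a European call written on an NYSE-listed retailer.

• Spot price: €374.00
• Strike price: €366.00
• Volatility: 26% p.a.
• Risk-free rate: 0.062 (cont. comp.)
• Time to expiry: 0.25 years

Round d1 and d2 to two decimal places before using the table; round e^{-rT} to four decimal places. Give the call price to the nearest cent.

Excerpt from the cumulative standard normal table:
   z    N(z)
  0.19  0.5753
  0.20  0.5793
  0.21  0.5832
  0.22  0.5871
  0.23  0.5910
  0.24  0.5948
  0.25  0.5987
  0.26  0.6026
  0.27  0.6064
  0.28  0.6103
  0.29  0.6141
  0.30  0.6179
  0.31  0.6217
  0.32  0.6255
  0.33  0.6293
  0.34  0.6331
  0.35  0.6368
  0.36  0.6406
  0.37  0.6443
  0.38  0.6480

σ√T = 0.26 × 0.5000 = 0.1300
d₁ = [ln(374/366) + (0.062 + 0.26²/2)·0.25] / 0.1300 = [0.0216 + 0.0239] / 0.1300 = 0.3506 ≈ 0.35
d₂ = d₁ − σ√T = 0.3506 − 0.1300 = 0.2206 ≈ 0.22
exp(−rT) = exp(−0.062·0.25) = 0.9846
N(d₁) = N(0.35) = 0.6368;  N(d₂) = N(0.22) = 0.5871
C = 374·0.6368 − 366·0.9846·0.5871 = 238.1632 − 211.5695 = 26.5937

€26.59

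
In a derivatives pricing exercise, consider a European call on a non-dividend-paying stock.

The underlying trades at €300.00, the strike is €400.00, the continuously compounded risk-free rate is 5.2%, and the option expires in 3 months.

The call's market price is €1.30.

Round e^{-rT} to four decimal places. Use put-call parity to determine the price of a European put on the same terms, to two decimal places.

exp(−rT) = exp(−0.052·0.25) = 0.9871
Put-call parity: C − P = S − K·e^(−rT) = 300 − 400·0.9871 = 300 − 394.8400 = -94.8400
P = C − (C − P) = 1.30 − (-94.8400) = 96.1400

€96.14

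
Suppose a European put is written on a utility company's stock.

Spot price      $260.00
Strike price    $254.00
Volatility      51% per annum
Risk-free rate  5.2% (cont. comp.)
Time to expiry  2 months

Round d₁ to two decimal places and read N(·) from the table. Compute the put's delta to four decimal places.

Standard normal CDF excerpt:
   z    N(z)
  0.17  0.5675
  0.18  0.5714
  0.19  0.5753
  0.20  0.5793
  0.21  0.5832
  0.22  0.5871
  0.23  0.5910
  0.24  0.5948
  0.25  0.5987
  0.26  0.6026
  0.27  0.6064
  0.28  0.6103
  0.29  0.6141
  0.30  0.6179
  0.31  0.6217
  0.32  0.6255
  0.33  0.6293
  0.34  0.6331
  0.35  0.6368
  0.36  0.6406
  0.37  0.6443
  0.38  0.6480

-0.3974

σ√T = 0.51 × 0.4082 = 0.2082
d₁ = [ln(260/254) + (0.052 + 0.51²/2)·0.1667] / 0.2082 = [0.0233 + 0.0303] / 0.2082 = 0.2579 which rounds to 0.26
N(d₁) = N(0.26) = 0.6026
Δ_put = N(d₁) − 1 = 0.6026 − 1 = -0.3974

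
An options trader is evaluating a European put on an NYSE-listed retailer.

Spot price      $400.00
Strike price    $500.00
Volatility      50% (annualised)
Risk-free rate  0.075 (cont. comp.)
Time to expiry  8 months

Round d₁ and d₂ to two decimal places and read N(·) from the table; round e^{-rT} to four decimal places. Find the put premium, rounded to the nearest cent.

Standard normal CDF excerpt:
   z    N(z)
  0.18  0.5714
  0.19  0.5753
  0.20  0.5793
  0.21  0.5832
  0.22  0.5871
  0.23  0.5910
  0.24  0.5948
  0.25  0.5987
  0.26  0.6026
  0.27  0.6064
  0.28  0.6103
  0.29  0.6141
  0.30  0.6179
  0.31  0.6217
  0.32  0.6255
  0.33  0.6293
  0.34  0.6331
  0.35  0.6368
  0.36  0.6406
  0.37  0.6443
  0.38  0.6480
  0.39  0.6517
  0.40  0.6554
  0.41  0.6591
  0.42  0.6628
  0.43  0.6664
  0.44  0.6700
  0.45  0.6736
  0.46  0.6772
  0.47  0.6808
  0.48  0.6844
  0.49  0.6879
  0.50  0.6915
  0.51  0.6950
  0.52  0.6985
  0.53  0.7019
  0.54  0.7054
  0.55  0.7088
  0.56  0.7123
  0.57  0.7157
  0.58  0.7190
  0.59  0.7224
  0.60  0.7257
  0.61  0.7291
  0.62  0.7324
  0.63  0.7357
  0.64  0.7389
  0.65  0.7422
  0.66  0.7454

σ√T = 0.5·√0.6667 = 0.4082
ln(S/K) + (r + σ²/2)T = ln(400/500) + (0.075 + 0.5²/2)·0.6667 = -0.2231 + 0.1333 = -0.0898
d₁ = -0.0898 / 0.4082 = -0.2200 which rounds to -0.22
d₂ = d₁ − σ√T = -0.2200 − 0.4082 = -0.6282 which rounds to -0.63
e^(−rT) = e^(−0.075·0.6667) = 0.9512
N(−d₂) = N(0.63) = 0.7357;  N(−d₁) = N(0.22) = 0.5871
P = 500·0.9512·0.7357 − 400·0.5871 = 349.8989 − 234.8400 = 115.0589

$115.06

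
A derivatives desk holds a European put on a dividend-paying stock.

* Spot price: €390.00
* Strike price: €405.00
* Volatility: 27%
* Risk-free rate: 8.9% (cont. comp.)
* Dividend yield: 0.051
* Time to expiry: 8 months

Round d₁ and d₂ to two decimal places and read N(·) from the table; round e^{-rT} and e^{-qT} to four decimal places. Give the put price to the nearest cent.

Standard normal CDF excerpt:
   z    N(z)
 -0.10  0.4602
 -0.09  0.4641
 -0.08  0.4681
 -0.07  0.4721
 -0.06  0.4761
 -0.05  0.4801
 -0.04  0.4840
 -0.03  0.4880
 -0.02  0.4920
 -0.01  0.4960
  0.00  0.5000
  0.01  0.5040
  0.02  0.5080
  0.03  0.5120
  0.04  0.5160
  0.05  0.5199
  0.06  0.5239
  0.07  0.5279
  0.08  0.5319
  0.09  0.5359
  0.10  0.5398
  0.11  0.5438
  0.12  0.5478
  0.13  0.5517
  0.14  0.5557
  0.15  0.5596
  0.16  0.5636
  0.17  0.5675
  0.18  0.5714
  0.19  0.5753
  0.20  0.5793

σ√T = 0.27·√0.6667 = 0.2205
d₁ = [ln(390/405) + (0.089 − 0.051 + 0.27²/2)·0.6667] / 0.2205 = [-0.0377 + 0.0496] / 0.2205 = 0.0539 ≈ 0.05
d₂ = d₁ − σ√T = 0.0539 − 0.2205 = -0.1665 ≈ -0.17
e^(−qT) = e^(−0.051·0.6667) = 0.9666;  e^(−rT) = e^(−0.089·0.6667) = 0.9424
N(−d₂) = N(0.17) = 0.5675;  N(−d₁) = N(-0.05) = 0.4801
P = 405·0.9424·0.5675 − 390·0.9666·0.4801 = 216.5989 − 180.9852 = 35.6136

€35.61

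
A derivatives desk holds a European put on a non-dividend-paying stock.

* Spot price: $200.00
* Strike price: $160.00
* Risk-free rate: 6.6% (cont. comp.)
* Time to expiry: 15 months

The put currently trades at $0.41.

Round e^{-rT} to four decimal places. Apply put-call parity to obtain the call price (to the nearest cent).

$53.08

e^(−rT) = e^(−0.066·1.25) = 0.9208
Put-call parity: C − P = S − K·e^(−rT) = 200 − 160·0.9208 = 200 − 147.3280 = 52.6720
C = P + (C − P) = 0.41 + (52.6720) = 53.0820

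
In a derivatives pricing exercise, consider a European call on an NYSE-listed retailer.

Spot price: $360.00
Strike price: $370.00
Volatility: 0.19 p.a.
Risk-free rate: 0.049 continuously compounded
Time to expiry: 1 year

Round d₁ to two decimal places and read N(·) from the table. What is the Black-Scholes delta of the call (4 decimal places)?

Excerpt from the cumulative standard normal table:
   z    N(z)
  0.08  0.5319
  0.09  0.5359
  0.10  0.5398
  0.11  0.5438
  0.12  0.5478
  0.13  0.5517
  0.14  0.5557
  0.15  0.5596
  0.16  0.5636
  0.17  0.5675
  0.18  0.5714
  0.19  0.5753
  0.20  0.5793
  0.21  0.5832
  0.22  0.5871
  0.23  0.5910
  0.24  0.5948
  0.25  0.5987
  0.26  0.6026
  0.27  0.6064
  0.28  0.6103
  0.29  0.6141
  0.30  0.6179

σ√T = 0.19·√1 = 0.1900
d₁ = [ln(360/370) + (0.049 + 0.19²/2)·1] / 0.1900 = [-0.0274 + 0.0670] / 0.1900 = 0.2087 which rounds to 0.21
N(d₁) = N(0.21) = 0.5832
Δ_call = N(d₁) = 0.5832

0.5832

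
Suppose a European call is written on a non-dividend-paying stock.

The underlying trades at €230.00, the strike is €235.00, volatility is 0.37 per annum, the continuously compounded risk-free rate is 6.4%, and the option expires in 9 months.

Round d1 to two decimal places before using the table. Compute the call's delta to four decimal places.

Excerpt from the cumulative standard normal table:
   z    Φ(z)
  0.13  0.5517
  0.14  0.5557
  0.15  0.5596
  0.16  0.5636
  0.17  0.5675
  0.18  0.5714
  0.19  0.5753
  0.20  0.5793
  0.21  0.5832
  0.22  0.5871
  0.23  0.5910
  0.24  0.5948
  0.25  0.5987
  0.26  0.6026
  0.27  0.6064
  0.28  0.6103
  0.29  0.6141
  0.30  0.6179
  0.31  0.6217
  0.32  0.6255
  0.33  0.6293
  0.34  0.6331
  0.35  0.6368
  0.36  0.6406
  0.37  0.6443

T = 0.75;  σ√T = 0.3204
d₁ = [ln(230/235) + (0.064 + ½·0.37²)·0.75] / (σ√T) = (-0.0215 + 0.0993) / 0.3204 = 0.2429 ≈ 0.24
N(d₁) = N(0.24) = 0.5948
Δ_call = N(d₁) = 0.5948

0.5948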